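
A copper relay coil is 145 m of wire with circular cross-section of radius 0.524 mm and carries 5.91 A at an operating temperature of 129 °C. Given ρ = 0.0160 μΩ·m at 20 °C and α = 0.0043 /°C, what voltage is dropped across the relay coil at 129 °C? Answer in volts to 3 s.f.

ρ = 0.0160 μΩ·m = 1.60×10^-8 Ω·m
A = πr² = π(5.2400e-04 m)² = 8.626e-07 m²
R₍20₎ = ρL/A = (1.60×10^-8)(145)/(8.626e-07) = 2.69 Ω
R₍129₎ = R₍20₎(1 + αΔT) = 2.69 × (1 + 0.0043×109) = 3.95 Ω
V = IR = 5.91 × 3.95 = 23.3 V

23.3 V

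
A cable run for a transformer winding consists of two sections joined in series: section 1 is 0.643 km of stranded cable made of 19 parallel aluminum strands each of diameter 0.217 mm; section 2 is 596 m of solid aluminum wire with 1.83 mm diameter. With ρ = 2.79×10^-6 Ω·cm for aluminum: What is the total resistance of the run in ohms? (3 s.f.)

ρ = 2.79×10^-6 Ω·cm = 2.79×10^-8 Ω·m
Section 1: A_strand = π(1.0850e-04)² = 3.698e-08 m²; R₁ = ρL/(N·A_s) = (2.79×10^-8)(643)/(19×3.698e-08) = 25.53 Ω
Section 2: A = π(d/2)² = π(9.1500e-04 m)² = 2.630e-06 m²
R₂ = (2.79×10^-8)(596)/(2.630e-06) = 6.322 Ω
R = R₁ + R₂ = 31.9 Ω

31.9 Ω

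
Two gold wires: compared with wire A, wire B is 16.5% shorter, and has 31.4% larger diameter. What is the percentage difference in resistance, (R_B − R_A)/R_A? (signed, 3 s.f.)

-51.6%

R ∝ L/d², so R_B/R_A = (1 − 16.5/100) × (1 + 31.4/100)⁻²
= 0.835 × 0.5792 = 0.4836
(R_B − R_A)/R_A = 0.4836 − 1 = -51.6%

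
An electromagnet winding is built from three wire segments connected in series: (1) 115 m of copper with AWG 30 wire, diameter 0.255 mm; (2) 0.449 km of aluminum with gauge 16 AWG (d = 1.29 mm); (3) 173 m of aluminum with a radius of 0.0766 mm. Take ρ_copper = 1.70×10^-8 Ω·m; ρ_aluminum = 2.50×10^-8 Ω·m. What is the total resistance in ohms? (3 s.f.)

281 Ω

Seg 1: A = π(0.255/2 mm)² = π(1.2750e-04 m)² = 5.107e-08 m²
R_1 = (1.70×10^-8)(115)/(5.107e-08) = 38.28 Ω
Seg 2: A = π(1.29/2 mm)² = π(6.4500e-04 m)² = 1.307e-06 m²
R_2 = (2.50×10^-8)(449)/(1.307e-06) = 8.588 Ω
Seg 3: A = πr² = π(7.6600e-05 m)² = 1.843e-08 m²
R_3 = (2.50×10^-8)(173)/(1.843e-08) = 234.6 Ω
R_total = R_1 + R_2 + R_3 = 281 Ω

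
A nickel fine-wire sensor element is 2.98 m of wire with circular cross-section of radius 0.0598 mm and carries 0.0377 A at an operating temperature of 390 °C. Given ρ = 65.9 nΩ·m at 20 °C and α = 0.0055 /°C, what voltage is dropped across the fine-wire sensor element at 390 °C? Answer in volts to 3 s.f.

2.00 V

ρ = 65.9 nΩ·m = 6.59×10^-8 Ω·m
A = πr² = π(5.9800e-05 m)² = 1.123e-08 m²
R₍20₎ = ρL/A = (6.59×10^-8)(2.98)/(1.123e-08) = 17.48 Ω
R₍390₎ = R₍20₎(1 + αΔT) = 17.48 × (1 + 0.0055×370) = 53.05 Ω
V = IR = 0.0377 × 53.05 = 2.00 V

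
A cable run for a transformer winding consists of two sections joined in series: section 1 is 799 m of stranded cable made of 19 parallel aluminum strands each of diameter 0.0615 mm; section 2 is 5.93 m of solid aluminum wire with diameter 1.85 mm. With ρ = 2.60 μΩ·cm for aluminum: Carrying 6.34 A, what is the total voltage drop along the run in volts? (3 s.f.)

ρ = 2.60 μΩ·cm = 2.60×10^-8 Ω·m
Section 1: A_strand = π(3.0750e-05)² = 2.971e-09 m²; R₁ = ρL/(N·A_s) = (2.60×10^-8)(799)/(19×2.971e-09) = 368.1 Ω
Section 2: A = π(d/2)² = π(9.2500e-04 m)² = 2.688e-06 m²
R₂ = (2.60×10^-8)(5.93)/(2.688e-06) = 0.05736 Ω
R = R₁ + R₂ = 368.1 Ω
V = IR = 6.34 × 368.1 = 2330 V

2330 V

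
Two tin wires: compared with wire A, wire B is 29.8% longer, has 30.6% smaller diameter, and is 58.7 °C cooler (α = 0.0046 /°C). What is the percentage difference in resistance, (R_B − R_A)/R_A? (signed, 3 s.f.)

96.7%

R ∝ ρL/d² with ρ ∝ (1+αΔT), so R_B/R_A = (1 + 29.8/100) × (1 − 30.6/100)⁻² × (1 − 0.0046×58.7)
= 1.298 × 2.076 × 0.73 = 1.967
(R_B − R_A)/R_A = 1.967 − 1 = 96.7%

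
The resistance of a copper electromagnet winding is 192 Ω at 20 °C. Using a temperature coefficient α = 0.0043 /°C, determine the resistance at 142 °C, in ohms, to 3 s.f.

293 Ω

ΔT = 142 − 20 = 122 °C
R = R₀(1 + αΔT) = 192 × (1 + 0.0043×122) = 192 × 1.525 = 293 Ω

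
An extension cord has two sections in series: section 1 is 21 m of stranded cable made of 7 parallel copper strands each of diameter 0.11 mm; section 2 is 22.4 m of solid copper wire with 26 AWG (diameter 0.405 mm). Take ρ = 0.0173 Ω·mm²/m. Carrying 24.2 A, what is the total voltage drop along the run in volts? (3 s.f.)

ρ = 0.0173 Ω·mm²/m = 1.73×10^-8 Ω·m
Section 1: A_strand = π(5.5000e-05)² = 9.503e-09 m²; R₁ = ρL/(N·A_s) = (1.73×10^-8)(21)/(7×9.503e-09) = 5.461 Ω
Section 2: A = π(0.405/2 mm)² = π(2.0250e-04 m)² = 1.288e-07 m²
R₂ = (1.73×10^-8)(22.4)/(1.288e-07) = 3.008 Ω
R = R₁ + R₂ = 8.469 Ω
V = IR = 24.2 × 8.469 = 205 V

205 V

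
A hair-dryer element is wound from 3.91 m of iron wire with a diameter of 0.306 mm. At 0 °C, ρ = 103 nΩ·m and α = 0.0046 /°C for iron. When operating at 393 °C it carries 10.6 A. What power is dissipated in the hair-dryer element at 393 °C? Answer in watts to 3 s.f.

1730 W

ρ = 103 nΩ·m = 1.03×10^-7 Ω·m
A = π(d/2)² = π(1.5300e-04 m)² = 7.354e-08 m²
R₍0₎ = ρL/A = (1.03×10^-7)(3.91)/(7.354e-08) = 5.476 Ω
R₍393₎ = R₍0₎(1 + αΔT) = 5.476 × (1 + 0.0046×393) = 15.38 Ω
P = I²R = (10.6)² × 15.38 = 1730 W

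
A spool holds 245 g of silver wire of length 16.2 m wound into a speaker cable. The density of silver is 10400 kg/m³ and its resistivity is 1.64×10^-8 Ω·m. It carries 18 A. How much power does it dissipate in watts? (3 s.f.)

A = m/(density·L) = 0.245/(10400×16.2) = 1.4542e-06 m²
R = ρL/A = (1.64×10^-8)(16.2)/(1.4542e-06) = 0.1827 Ω
P = I²R = (18)² × 0.1827 = 59.2 W

59.2 W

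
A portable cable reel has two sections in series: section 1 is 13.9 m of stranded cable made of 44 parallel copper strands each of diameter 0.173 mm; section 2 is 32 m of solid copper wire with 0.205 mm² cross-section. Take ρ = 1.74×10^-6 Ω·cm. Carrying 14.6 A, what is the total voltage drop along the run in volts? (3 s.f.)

ρ = 1.74×10^-6 Ω·cm = 1.74×10^-8 Ω·m
Section 1: A_strand = π(8.6500e-05)² = 2.351e-08 m²; R₁ = ρL/(N·A_s) = (1.74×10^-8)(13.9)/(44×2.351e-08) = 0.2338 Ω
Section 2: A = 0.205 mm² = 2.050e-07 m²
R₂ = (1.74×10^-8)(32)/(2.050e-07) = 2.716 Ω
R = R₁ + R₂ = 2.95 Ω
V = IR = 14.6 × 2.95 = 43.1 V

43.1 V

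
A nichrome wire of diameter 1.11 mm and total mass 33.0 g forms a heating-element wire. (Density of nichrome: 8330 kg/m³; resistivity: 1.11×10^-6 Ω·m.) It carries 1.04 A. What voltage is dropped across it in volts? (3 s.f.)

A = π(d/2)² = π(5.5500e-04 m)² = 9.6769e-07 m²
L = m/(density·A) = 0.033/(8330×9.6769e-07) = 4.094 m
R = ρL/A = (1.11×10^-6)(4.094)/(9.6769e-07) = 4.696 Ω
V = IR = 1.04 × 4.696 = 4.88 V

4.88 V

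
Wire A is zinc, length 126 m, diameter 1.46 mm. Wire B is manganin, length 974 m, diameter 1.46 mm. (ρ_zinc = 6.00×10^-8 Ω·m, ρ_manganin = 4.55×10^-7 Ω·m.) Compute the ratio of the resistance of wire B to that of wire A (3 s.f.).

R ∝ ρL/d², so R_B/R_A = (ρ_B/ρ_A) × (L_B/L_A)
= (4.55×10^-7/6.00×10^-8) × (974/126) = 58.6

58.6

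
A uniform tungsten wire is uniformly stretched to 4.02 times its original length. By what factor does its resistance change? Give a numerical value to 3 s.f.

Volume constant ⇒ A' = A/k with k = 4.02. R' = ρ(kL)/(A/k) = k²R.
Factor = 16.2

16.2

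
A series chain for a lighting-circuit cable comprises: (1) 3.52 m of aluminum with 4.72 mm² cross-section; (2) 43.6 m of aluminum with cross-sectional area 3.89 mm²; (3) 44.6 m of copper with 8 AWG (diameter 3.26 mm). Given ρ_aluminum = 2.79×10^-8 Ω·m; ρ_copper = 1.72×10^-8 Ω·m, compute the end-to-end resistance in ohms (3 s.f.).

Seg 1: A = 4.72 mm² = 4.720e-06 m²
R_1 = (2.79×10^-8)(3.52)/(4.720e-06) = 0.02081 Ω
Seg 2: A = 3.89 mm² = 3.890e-06 m²
R_2 = (2.79×10^-8)(43.6)/(3.890e-06) = 0.3127 Ω
Seg 3: A = π(3.26/2 mm)² = π(1.6300e-03 m)² = 8.347e-06 m²
R_3 = (1.72×10^-8)(44.6)/(8.347e-06) = 0.0919 Ω
R_total = R_1 + R_2 + R_3 = 0.425 Ω

0.425 Ω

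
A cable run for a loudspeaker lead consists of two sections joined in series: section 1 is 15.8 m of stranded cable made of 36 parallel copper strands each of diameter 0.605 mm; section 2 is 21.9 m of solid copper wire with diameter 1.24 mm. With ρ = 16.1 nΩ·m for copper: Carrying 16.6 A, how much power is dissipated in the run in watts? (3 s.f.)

87.2 W

ρ = 16.1 nΩ·m = 1.61×10^-8 Ω·m
Section 1: A_strand = π(3.0250e-04)² = 2.875e-07 m²; R₁ = ρL/(N·A_s) = (1.61×10^-8)(15.8)/(36×2.875e-07) = 0.02458 Ω
Section 2: A = π(d/2)² = π(6.2000e-04 m)² = 1.208e-06 m²
R₂ = (1.61×10^-8)(21.9)/(1.208e-06) = 0.292 Ω
R = R₁ + R₂ = 0.3165 Ω
P = I²R = (16.6)² × 0.3165 = 87.2 W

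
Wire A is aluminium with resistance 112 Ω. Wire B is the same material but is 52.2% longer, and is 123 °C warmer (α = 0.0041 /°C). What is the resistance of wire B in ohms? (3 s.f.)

R ∝ ρL/d² with ρ ∝ (1+αΔT), so R_B/R_A = (1 + 52.2/100) × (1 + 0.0041×123)
= 1.522 × 1.504 = 2.289
R_B = 2.289 × 112 = 256 Ω

256 Ω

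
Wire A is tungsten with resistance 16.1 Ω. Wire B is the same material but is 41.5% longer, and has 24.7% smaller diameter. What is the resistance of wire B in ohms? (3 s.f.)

R ∝ L/d², so R_B/R_A = (1 + 41.5/100) × (1 − 24.7/100)⁻²
= 1.415 × 1.764 = 2.496
R_B = 2.496 × 16.1 = 40.2 Ω

40.2 Ω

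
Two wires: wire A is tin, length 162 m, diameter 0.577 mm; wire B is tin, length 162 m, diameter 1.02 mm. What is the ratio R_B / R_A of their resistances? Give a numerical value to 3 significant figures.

R ∝ ρL/d², so R_B/R_A = (d_A/d_B)²
= (0.577/1.02)² = 0.320

0.320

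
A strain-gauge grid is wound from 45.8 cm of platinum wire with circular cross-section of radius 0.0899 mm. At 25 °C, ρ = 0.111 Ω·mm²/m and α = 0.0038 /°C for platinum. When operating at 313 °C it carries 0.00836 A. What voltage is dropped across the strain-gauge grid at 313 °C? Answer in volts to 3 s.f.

ρ = 0.111 Ω·mm²/m = 1.11×10^-7 Ω·m
A = πr² = π(8.9900e-05 m)² = 2.539e-08 m²
R₍25₎ = ρL/A = (1.11×10^-7)(0.458)/(2.539e-08) = 2.002 Ω
R₍313₎ = R₍25₎(1 + αΔT) = 2.002 × (1 + 0.0038×288) = 4.194 Ω
V = IR = 0.00836 × 4.194 = 0.0351 V

0.0351 V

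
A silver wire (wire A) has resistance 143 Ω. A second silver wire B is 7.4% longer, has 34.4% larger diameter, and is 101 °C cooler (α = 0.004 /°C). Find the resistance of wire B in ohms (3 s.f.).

50.7 Ω

R ∝ ρL/d² with ρ ∝ (1+αΔT), so R_B/R_A = (1 + 7.4/100) × (1 + 34.4/100)⁻² × (1 − 0.004×101)
= 1.074 × 0.5536 × 0.596 = 0.3544
R_B = 0.3544 × 143 = 50.7 Ω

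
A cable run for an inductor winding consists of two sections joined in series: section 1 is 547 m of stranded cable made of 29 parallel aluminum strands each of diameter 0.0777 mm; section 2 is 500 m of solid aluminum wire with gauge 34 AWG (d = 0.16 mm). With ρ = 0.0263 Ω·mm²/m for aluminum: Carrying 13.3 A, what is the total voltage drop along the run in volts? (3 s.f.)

ρ = 0.0263 Ω·mm²/m = 2.63×10^-8 Ω·m
Section 1: A_strand = π(3.8850e-05)² = 4.742e-09 m²; R₁ = ρL/(N·A_s) = (2.63×10^-8)(547)/(29×4.742e-09) = 104.6 Ω
Section 2: A = π(0.16/2 mm)² = π(8.0000e-05 m)² = 2.011e-08 m²
R₂ = (2.63×10^-8)(500)/(2.011e-08) = 654 Ω
R = R₁ + R₂ = 758.6 Ω
V = IR = 13.3 × 758.6 = 10100 V

10100 V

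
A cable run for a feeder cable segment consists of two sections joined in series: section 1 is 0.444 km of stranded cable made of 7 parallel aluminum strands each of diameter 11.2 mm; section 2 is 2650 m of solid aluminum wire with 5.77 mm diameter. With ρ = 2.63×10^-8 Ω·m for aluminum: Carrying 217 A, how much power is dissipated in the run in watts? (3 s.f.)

Section 1: A_strand = π(5.6000e-03)² = 9.852e-05 m²; R₁ = ρL/(N·A_s) = (2.63×10^-8)(444)/(7×9.852e-05) = 0.01693 Ω
Section 2: A = π(d/2)² = π(2.8850e-03 m)² = 2.615e-05 m²
R₂ = (2.63×10^-8)(2650)/(2.615e-05) = 2.665 Ω
R = R₁ + R₂ = 2.682 Ω
P = I²R = (217)² × 2.682 = 1.26×10^5 W

1.26×10^5 W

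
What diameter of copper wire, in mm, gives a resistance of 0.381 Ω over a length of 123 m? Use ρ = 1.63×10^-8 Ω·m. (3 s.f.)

2.59 mm

A = ρL/R = (1.63×10^-8)(123)/(0.381) = 5.262e-06 m²
d = 2√(A/π) = 2.588e-03 m = 2.59 mm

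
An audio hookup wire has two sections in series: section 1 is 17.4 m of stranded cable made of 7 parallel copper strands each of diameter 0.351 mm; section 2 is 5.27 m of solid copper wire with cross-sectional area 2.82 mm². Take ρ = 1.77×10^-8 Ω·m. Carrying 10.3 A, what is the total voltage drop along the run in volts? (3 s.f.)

5.02 V

Section 1: A_strand = π(1.7550e-04)² = 9.676e-08 m²; R₁ = ρL/(N·A_s) = (1.77×10^-8)(17.4)/(7×9.676e-08) = 0.4547 Ω
Section 2: A = 2.82 mm² = 2.820e-06 m²
R₂ = (1.77×10^-8)(5.27)/(2.820e-06) = 0.03308 Ω
R = R₁ + R₂ = 0.4878 Ω
V = IR = 10.3 × 0.4878 = 5.02 V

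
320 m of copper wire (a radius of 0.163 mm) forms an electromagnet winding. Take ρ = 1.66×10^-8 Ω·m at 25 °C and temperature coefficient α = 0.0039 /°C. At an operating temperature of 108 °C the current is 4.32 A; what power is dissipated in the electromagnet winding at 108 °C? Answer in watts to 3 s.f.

1570 W

A = πr² = π(1.6300e-04 m)² = 8.347e-08 m²
R₍25₎ = ρL/A = (1.66×10^-8)(320)/(8.347e-08) = 63.64 Ω
R₍108₎ = R₍25₎(1 + αΔT) = 63.64 × (1 + 0.0039×83) = 84.24 Ω
P = I²R = (4.32)² × 84.24 = 1570 W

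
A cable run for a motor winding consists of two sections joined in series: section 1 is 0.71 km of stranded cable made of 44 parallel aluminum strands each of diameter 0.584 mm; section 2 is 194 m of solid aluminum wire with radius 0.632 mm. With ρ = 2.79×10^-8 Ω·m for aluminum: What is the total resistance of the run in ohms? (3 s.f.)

Section 1: A_strand = π(2.9200e-04)² = 2.679e-07 m²; R₁ = ρL/(N·A_s) = (2.79×10^-8)(710)/(44×2.679e-07) = 1.681 Ω
Section 2: A = πr² = π(6.3200e-04 m)² = 1.255e-06 m²
R₂ = (2.79×10^-8)(194)/(1.255e-06) = 4.313 Ω
R = R₁ + R₂ = 5.99 Ω

5.99 Ω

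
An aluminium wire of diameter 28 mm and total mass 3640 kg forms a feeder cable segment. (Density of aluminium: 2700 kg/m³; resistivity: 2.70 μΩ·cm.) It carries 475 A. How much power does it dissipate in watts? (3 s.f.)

21700 W

ρ = 2.70 μΩ·cm = 2.70×10^-8 Ω·m
A = π(d/2)² = π(1.4000e-02 m)² = 6.1575e-04 m²
L = m/(density·A) = 3640/(2700×6.1575e-04) = 2189 m
R = ρL/A = (2.70×10^-8)(2189)/(6.1575e-04) = 0.096 Ω
P = I²R = (475)² × 0.096 = 21700 W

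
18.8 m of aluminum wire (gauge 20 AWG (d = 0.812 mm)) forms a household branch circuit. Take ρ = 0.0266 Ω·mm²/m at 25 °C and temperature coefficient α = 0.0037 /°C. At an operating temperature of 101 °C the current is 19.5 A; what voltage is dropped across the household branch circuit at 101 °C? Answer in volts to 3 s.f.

ρ = 0.0266 Ω·mm²/m = 2.66×10^-8 Ω·m
A = π(0.812/2 mm)² = π(4.0600e-04 m)² = 5.178e-07 m²
R₍25₎ = ρL/A = (2.66×10^-8)(18.8)/(5.178e-07) = 0.9657 Ω
R₍101₎ = R₍25₎(1 + αΔT) = 0.9657 × (1 + 0.0037×76) = 1.237 Ω
V = IR = 19.5 × 1.237 = 24.1 V

24.1 V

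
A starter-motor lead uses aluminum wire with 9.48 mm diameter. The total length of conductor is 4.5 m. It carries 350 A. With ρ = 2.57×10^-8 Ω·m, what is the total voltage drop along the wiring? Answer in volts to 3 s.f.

A = π(d/2)² = π(4.7400e-03 m)² = 7.058e-05 m²
R = ρL/A = (2.57×10^-8)(4.5)/(7.058e-05) = 0.001638 Ω
V = IR = 350 × 0.001638 = 0.573 V

0.573 V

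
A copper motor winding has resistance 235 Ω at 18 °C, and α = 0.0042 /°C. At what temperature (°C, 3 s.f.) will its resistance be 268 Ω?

R = R₀(1 + α(T − T₀)) ⇒ T = T₀ + (R/R₀ − 1)/α
T = 18 + (268/235 − 1)/0.0042 = 18 + (0.1404)/0.0042 = 51.4 °C

51.4 °C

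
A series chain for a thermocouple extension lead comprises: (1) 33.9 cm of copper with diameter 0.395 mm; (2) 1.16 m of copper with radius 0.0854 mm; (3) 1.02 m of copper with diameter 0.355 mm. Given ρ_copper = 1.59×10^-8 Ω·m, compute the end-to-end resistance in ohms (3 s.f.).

1.01 Ω

Seg 1: A = π(d/2)² = π(1.9750e-04 m)² = 1.225e-07 m²
R_1 = (1.59×10^-8)(0.339)/(1.225e-07) = 0.04399 Ω
Seg 2: A = πr² = π(8.5400e-05 m)² = 2.291e-08 m²
R_2 = (1.59×10^-8)(1.16)/(2.291e-08) = 0.805 Ω
Seg 3: A = π(d/2)² = π(1.7750e-04 m)² = 9.898e-08 m²
R_3 = (1.59×10^-8)(1.02)/(9.898e-08) = 0.1639 Ω
R_total = R_1 + R_2 + R_3 = 1.01 Ω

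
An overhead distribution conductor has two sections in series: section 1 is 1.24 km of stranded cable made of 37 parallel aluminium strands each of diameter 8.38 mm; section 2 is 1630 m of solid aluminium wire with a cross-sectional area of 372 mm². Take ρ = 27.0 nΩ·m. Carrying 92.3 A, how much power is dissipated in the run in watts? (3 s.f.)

ρ = 27.0 nΩ·m = 2.70×10^-8 Ω·m
Section 1: A_strand = π(4.1900e-03)² = 5.515e-05 m²; R₁ = ρL/(N·A_s) = (2.70×10^-8)(1240)/(37×5.515e-05) = 0.01641 Ω
Section 2: A = 372 mm² = 3.720e-04 m²
R₂ = (2.70×10^-8)(1630)/(3.720e-04) = 0.1183 Ω
R = R₁ + R₂ = 0.1347 Ω
P = I²R = (92.3)² × 0.1347 = 1150 W

1150 W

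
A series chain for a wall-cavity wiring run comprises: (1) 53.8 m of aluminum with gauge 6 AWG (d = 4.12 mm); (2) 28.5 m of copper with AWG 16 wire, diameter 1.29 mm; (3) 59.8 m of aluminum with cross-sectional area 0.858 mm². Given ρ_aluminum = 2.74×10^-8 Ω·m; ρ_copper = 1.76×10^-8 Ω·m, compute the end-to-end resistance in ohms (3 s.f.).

Seg 1: A = π(4.12/2 mm)² = π(2.0600e-03 m)² = 1.333e-05 m²
R_1 = (2.74×10^-8)(53.8)/(1.333e-05) = 0.1106 Ω
Seg 2: A = π(1.29/2 mm)² = π(6.4500e-04 m)² = 1.307e-06 m²
R_2 = (1.76×10^-8)(28.5)/(1.307e-06) = 0.3838 Ω
Seg 3: A = 0.858 mm² = 8.580e-07 m²
R_3 = (2.74×10^-8)(59.8)/(8.580e-07) = 1.91 Ω
R_total = R_1 + R_2 + R_3 = 2.40 Ω

2.40 Ω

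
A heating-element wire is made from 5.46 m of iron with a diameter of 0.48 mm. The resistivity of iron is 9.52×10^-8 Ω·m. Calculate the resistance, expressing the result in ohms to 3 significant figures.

A = π(d/2)² = π(2.4000e-04 m)² = 1.810e-07 m²
R = ρL/A = (9.52×10^-8)(5.46 m)/(1.810e-07 m²) = 2.87 Ω

2.87 Ω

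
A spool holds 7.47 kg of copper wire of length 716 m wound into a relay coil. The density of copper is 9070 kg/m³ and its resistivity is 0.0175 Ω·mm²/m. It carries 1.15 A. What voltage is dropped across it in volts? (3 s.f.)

12.5 V

ρ = 0.0175 Ω·mm²/m = 1.75×10^-8 Ω·m
A = m/(density·L) = 7.47/(9070×716) = 1.1503e-06 m²
R = ρL/A = (1.75×10^-8)(716)/(1.1503e-06) = 10.89 Ω
V = IR = 1.15 × 10.89 = 12.5 V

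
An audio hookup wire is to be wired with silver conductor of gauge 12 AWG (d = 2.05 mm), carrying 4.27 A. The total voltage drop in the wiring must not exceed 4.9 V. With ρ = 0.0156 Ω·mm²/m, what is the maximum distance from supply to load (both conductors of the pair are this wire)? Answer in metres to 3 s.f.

ρ = 0.0156 Ω·mm²/m = 1.56×10^-8 Ω·m
A = π(2.05/2 mm)² = π(1.0250e-03 m)² = 3.301e-06 m²
L_max = V_max·A/(2·ρI) = (4.9)(3.301e-06)/(2×1.56×10^-8×4.27) = 121 m

121 m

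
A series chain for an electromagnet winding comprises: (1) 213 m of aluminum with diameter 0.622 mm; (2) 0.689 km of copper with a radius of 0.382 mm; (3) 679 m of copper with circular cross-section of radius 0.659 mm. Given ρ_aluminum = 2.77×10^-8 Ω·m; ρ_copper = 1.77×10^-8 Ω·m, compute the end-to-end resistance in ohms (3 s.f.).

Seg 1: A = π(d/2)² = π(3.1100e-04 m)² = 3.039e-07 m²
R_1 = (2.77×10^-8)(213)/(3.039e-07) = 19.42 Ω
Seg 2: A = πr² = π(3.8200e-04 m)² = 4.584e-07 m²
R_2 = (1.77×10^-8)(689)/(4.584e-07) = 26.6 Ω
Seg 3: A = πr² = π(6.5900e-04 m)² = 1.364e-06 m²
R_3 = (1.77×10^-8)(679)/(1.364e-06) = 8.809 Ω
R_total = R_1 + R_2 + R_3 = 54.8 Ω

54.8 Ω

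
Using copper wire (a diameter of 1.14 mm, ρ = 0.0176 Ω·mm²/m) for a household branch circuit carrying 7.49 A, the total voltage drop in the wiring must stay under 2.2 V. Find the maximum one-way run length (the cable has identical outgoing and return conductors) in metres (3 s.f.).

8.52 m

ρ = 0.0176 Ω·mm²/m = 1.76×10^-8 Ω·m
A = π(d/2)² = π(5.7000e-04 m)² = 1.021e-06 m²
L_max = V_max·A/(2·ρI) = (2.2)(1.021e-06)/(2×1.76×10^-8×7.49) = 8.52 m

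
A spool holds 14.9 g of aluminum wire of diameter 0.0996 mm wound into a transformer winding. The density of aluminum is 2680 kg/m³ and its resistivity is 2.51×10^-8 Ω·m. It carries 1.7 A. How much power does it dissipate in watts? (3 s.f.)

A = π(d/2)² = π(4.9800e-05 m)² = 7.7913e-09 m²
L = m/(density·A) = 0.0149/(2680×7.7913e-09) = 713.6 m
R = ρL/A = (2.51×10^-8)(713.6)/(7.7913e-09) = 2299 Ω
P = I²R = (1.7)² × 2299 = 6640 W

6640 W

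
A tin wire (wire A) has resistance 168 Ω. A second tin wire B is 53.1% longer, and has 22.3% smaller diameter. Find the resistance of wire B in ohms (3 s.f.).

426 Ω

R ∝ L/d², so R_B/R_A = (1 + 53.1/100) × (1 − 22.3/100)⁻²
= 1.531 × 1.656 = 2.536
R_B = 2.536 × 168 = 426 Ω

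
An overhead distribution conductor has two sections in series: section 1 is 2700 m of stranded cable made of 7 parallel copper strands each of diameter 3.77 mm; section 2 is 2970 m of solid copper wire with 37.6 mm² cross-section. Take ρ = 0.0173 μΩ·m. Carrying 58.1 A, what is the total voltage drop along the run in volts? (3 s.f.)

ρ = 0.0173 μΩ·m = 1.73×10^-8 Ω·m
Section 1: A_strand = π(1.8850e-03)² = 1.116e-05 m²; R₁ = ρL/(N·A_s) = (1.73×10^-8)(2700)/(7×1.116e-05) = 0.5978 Ω
Section 2: A = 37.6 mm² = 3.760e-05 m²
R₂ = (1.73×10^-8)(2970)/(3.760e-05) = 1.367 Ω
R = R₁ + R₂ = 1.964 Ω
V = IR = 58.1 × 1.964 = 114 V

114 V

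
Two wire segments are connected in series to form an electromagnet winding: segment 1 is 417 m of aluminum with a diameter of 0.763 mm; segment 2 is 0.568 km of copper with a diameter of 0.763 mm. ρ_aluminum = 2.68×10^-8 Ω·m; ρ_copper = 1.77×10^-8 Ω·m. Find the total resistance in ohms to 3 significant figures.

46.4 Ω

Segment 1: A = π(d/2)² = π(3.8150e-04 m)² = 4.572e-07 m²
R₁ = ρL/A = (2.68×10^-8)(417)/(4.572e-07) = 24.44 Ω
R₂ = (1.77×10^-8)(568)/(4.572e-07) = 21.99 Ω
R = R₁ + R₂ = 46.4 Ω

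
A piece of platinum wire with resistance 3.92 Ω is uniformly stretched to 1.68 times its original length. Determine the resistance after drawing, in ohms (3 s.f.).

11.1 Ω

Volume constant ⇒ A' = A/k with k = 1.68. R' = ρ(kL)/(A/k) = k²R.
R' = 2.822 × 3.92 = 11.1 Ω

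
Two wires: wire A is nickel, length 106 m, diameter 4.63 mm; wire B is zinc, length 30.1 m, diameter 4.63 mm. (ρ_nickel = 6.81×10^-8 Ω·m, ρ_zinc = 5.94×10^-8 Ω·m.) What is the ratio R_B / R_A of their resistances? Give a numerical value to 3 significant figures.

R ∝ ρL/d², so R_B/R_A = (ρ_B/ρ_A) × (L_B/L_A)
= (5.94×10^-8/6.81×10^-8) × (30.1/106) = 0.248

0.248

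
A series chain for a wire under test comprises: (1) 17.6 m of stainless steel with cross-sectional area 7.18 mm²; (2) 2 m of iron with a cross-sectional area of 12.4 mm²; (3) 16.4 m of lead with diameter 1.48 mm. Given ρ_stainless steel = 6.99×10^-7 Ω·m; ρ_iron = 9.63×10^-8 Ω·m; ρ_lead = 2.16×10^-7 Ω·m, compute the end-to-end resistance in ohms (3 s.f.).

Seg 1: A = 7.18 mm² = 7.180e-06 m²
R_1 = (6.99×10^-7)(17.6)/(7.180e-06) = 1.713 Ω
Seg 2: A = 12.4 mm² = 1.240e-05 m²
R_2 = (9.63×10^-8)(2)/(1.240e-05) = 0.01553 Ω
Seg 3: A = π(d/2)² = π(7.4000e-04 m)² = 1.720e-06 m²
R_3 = (2.16×10^-7)(16.4)/(1.720e-06) = 2.059 Ω
R_total = R_1 + R_2 + R_3 = 3.79 Ω

3.79 Ω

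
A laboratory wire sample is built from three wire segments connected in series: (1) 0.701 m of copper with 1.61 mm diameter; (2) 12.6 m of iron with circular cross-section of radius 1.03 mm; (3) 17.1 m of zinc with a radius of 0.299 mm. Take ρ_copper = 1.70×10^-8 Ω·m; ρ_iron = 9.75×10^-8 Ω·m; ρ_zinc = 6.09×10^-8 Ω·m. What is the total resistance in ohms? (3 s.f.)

Seg 1: A = π(d/2)² = π(8.0500e-04 m)² = 2.036e-06 m²
R_1 = (1.70×10^-8)(0.701)/(2.036e-06) = 0.005854 Ω
Seg 2: A = πr² = π(1.0300e-03 m)² = 3.333e-06 m²
R_2 = (9.75×10^-8)(12.6)/(3.333e-06) = 0.3686 Ω
Seg 3: A = πr² = π(2.9900e-04 m)² = 2.809e-07 m²
R_3 = (6.09×10^-8)(17.1)/(2.809e-07) = 3.708 Ω
R_total = R_1 + R_2 + R_3 = 4.08 Ω

4.08 Ω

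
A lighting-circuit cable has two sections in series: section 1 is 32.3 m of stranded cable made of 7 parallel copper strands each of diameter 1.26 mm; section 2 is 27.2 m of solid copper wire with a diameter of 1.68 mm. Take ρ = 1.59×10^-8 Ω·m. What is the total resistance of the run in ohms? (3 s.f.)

0.254 Ω

Section 1: A_strand = π(6.3000e-04)² = 1.247e-06 m²; R₁ = ρL/(N·A_s) = (1.59×10^-8)(32.3)/(7×1.247e-06) = 0.05884 Ω
Section 2: A = π(d/2)² = π(8.4000e-04 m)² = 2.217e-06 m²
R₂ = (1.59×10^-8)(27.2)/(2.217e-06) = 0.1951 Ω
R = R₁ + R₂ = 0.254 Ω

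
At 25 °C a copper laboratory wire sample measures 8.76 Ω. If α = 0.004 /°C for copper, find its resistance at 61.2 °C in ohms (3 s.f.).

10.0 Ω

ΔT = 61.2 − 25 = 36.2 °C
R = R₀(1 + αΔT) = 8.76 × (1 + 0.004×36.2) = 8.76 × 1.145 = 10.0 Ω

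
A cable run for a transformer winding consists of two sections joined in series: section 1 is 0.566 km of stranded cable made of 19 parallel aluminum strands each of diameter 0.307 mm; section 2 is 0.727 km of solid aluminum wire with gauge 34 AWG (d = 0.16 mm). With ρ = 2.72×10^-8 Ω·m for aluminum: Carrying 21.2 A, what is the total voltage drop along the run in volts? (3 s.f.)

Section 1: A_strand = π(1.5350e-04)² = 7.402e-08 m²; R₁ = ρL/(N·A_s) = (2.72×10^-8)(566)/(19×7.402e-08) = 10.95 Ω
Section 2: A = π(0.16/2 mm)² = π(8.0000e-05 m)² = 2.011e-08 m²
R₂ = (2.72×10^-8)(727)/(2.011e-08) = 983.5 Ω
R = R₁ + R₂ = 994.4 Ω
V = IR = 21.2 × 994.4 = 21100 V

21100 V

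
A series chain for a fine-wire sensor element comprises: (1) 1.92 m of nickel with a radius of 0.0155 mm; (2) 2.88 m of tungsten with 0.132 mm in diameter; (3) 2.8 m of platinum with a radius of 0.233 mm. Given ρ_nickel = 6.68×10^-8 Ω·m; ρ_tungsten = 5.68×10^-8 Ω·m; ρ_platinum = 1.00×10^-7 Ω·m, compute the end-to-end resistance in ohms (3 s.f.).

Seg 1: A = πr² = π(1.5500e-05 m)² = 7.548e-10 m²
R_1 = (6.68×10^-8)(1.92)/(7.548e-10) = 169.9 Ω
Seg 2: A = π(d/2)² = π(6.6000e-05 m)² = 1.368e-08 m²
R_2 = (5.68×10^-8)(2.88)/(1.368e-08) = 11.95 Ω
Seg 3: A = πr² = π(2.3300e-04 m)² = 1.706e-07 m²
R_3 = (1.00×10^-7)(2.8)/(1.706e-07) = 1.642 Ω
R_total = R_1 + R_2 + R_3 = 184 Ω

184 Ω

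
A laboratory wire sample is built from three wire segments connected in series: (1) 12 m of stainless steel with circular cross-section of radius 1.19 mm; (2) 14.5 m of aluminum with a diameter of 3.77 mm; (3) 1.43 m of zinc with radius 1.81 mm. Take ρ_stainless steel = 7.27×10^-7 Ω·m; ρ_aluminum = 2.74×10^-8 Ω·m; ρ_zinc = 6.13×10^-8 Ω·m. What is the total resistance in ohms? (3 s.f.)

2.01 Ω

Seg 1: A = πr² = π(1.1900e-03 m)² = 4.449e-06 m²
R_1 = (7.27×10^-7)(12)/(4.449e-06) = 1.961 Ω
Seg 2: A = π(d/2)² = π(1.8850e-03 m)² = 1.116e-05 m²
R_2 = (2.74×10^-8)(14.5)/(1.116e-05) = 0.03559 Ω
Seg 3: A = πr² = π(1.8100e-03 m)² = 1.029e-05 m²
R_3 = (6.13×10^-8)(1.43)/(1.029e-05) = 0.008517 Ω
R_total = R_1 + R_2 + R_3 = 2.01 Ω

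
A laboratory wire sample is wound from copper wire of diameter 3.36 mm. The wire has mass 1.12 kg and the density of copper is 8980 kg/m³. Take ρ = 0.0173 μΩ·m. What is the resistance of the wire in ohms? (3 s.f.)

0.0274 Ω

ρ = 0.0173 μΩ·m = 1.73×10^-8 Ω·m
A = π(d/2)² = π(1.6800e-03 m)² = 8.8668e-06 m²
L = m/(density·A) = 1.12/(8980×8.8668e-06) = 14.07 m
R = ρL/A = (1.73×10^-8)(14.07)/(8.8668e-06) = 0.0274 Ω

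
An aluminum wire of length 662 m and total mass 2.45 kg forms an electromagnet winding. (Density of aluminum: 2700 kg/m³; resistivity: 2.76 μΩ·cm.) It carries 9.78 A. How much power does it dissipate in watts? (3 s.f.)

1270 W

ρ = 2.76 μΩ·cm = 2.76×10^-8 Ω·m
A = m/(density·L) = 2.45/(2700×662) = 1.3707e-06 m²
R = ρL/A = (2.76×10^-8)(662)/(1.3707e-06) = 13.33 Ω
P = I²R = (9.78)² × 13.33 = 1270 W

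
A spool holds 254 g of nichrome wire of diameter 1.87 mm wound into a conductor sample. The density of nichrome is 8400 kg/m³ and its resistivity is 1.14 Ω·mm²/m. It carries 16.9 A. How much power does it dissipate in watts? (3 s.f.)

ρ = 1.14 Ω·mm²/m = 1.14×10^-6 Ω·m
A = π(d/2)² = π(9.3500e-04 m)² = 2.7465e-06 m²
L = m/(density·A) = 0.254/(8400×2.7465e-06) = 11.01 m
R = ρL/A = (1.14×10^-6)(11.01)/(2.7465e-06) = 4.57 Ω
P = I²R = (16.9)² × 4.57 = 1310 W

1310 W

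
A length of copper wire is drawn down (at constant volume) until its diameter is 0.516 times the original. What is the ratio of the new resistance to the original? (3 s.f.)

Volume constant ⇒ L' = L/r² with r = 0.516. R' = ρL'/A' = ρ(L/r²)/(πr²d₀²/4) = R/r⁴.
Factor = 14.1

14.1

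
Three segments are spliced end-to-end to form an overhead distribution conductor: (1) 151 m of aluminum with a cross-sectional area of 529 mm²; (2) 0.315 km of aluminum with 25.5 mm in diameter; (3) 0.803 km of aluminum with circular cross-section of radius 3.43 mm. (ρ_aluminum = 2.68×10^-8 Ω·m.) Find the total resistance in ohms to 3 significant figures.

Seg 1: A = 529 mm² = 5.290e-04 m²
R_1 = (2.68×10^-8)(151)/(5.290e-04) = 0.00765 Ω
Seg 2: A = π(d/2)² = π(1.2750e-02 m)² = 5.107e-04 m²
R_2 = (2.68×10^-8)(315)/(5.107e-04) = 0.01653 Ω
Seg 3: A = πr² = π(3.4300e-03 m)² = 3.696e-05 m²
R_3 = (2.68×10^-8)(803)/(3.696e-05) = 0.5823 Ω
R_total = R_1 + R_2 + R_3 = 0.606 Ω

0.606 Ω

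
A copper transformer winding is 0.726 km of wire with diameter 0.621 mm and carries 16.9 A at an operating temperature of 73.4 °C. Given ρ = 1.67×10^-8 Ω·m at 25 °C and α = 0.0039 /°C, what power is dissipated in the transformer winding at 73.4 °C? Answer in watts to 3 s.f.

13600 W

A = π(d/2)² = π(3.1050e-04 m)² = 3.029e-07 m²
R₍25₎ = ρL/A = (1.67×10^-8)(726)/(3.029e-07) = 40.03 Ω
R₍73.4₎ = R₍25₎(1 + αΔT) = 40.03 × (1 + 0.0039×48.4) = 47.59 Ω
P = I²R = (16.9)² × 47.59 = 13600 W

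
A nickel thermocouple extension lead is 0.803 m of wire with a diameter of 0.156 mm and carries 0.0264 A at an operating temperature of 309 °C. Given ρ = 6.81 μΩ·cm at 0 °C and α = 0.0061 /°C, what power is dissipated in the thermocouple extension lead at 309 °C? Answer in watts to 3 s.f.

ρ = 6.81 μΩ·cm = 6.81×10^-8 Ω·m
A = π(d/2)² = π(7.8000e-05 m)² = 1.911e-08 m²
R₍0₎ = ρL/A = (6.81×10^-8)(0.803)/(1.911e-08) = 2.861 Ω
R₍309₎ = R₍0₎(1 + αΔT) = 2.861 × (1 + 0.0061×309) = 8.254 Ω
P = I²R = (0.0264)² × 8.254 = 0.00575 W

0.00575 W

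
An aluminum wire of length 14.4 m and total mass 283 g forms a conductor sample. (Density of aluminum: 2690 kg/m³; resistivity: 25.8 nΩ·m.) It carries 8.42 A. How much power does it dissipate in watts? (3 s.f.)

ρ = 25.8 nΩ·m = 2.58×10^-8 Ω·m
A = m/(density·L) = 0.283/(2690×14.4) = 7.3059e-06 m²
R = ρL/A = (2.58×10^-8)(14.4)/(7.3059e-06) = 0.05085 Ω
P = I²R = (8.42)² × 0.05085 = 3.61 W

3.61 W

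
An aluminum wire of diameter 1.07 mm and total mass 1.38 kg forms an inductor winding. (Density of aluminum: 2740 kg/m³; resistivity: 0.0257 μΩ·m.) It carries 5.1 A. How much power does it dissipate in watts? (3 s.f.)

ρ = 0.0257 μΩ·m = 2.57×10^-8 Ω·m
A = π(d/2)² = π(5.3500e-04 m)² = 8.9920e-07 m²
L = m/(density·A) = 1.38/(2740×8.9920e-07) = 560.1 m
R = ρL/A = (2.57×10^-8)(560.1)/(8.9920e-07) = 16.01 Ω
P = I²R = (5.1)² × 16.01 = 416 W

416 W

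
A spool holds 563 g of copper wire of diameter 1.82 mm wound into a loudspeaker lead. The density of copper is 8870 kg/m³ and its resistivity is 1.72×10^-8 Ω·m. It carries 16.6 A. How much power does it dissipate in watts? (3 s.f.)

44.4 W

A = π(d/2)² = π(9.1000e-04 m)² = 2.6016e-06 m²
L = m/(density·A) = 0.563/(8870×2.6016e-06) = 24.4 m
R = ρL/A = (1.72×10^-8)(24.4)/(2.6016e-06) = 0.1613 Ω
P = I²R = (16.6)² × 0.1613 = 44.4 W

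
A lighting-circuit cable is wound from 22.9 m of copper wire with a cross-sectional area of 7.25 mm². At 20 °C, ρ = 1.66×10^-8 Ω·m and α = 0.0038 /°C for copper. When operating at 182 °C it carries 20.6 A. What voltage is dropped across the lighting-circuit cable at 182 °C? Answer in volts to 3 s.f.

1.75 V

A = 7.25 mm² = 7.250e-06 m²
R₍20₎ = ρL/A = (1.66×10^-8)(22.9)/(7.250e-06) = 0.05243 Ω
R₍182₎ = R₍20₎(1 + αΔT) = 0.05243 × (1 + 0.0038×162) = 0.08471 Ω
V = IR = 20.6 × 0.08471 = 1.75 V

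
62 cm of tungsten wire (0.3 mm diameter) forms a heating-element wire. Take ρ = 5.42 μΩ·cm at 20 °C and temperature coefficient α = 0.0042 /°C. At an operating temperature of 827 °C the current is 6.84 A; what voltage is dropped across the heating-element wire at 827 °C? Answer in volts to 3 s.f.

ρ = 5.42 μΩ·cm = 5.42×10^-8 Ω·m
A = π(d/2)² = π(1.5000e-04 m)² = 7.069e-08 m²
R₍20₎ = ρL/A = (5.42×10^-8)(0.62)/(7.069e-08) = 0.4754 Ω
R₍827₎ = R₍20₎(1 + αΔT) = 0.4754 × (1 + 0.0042×807) = 2.087 Ω
V = IR = 6.84 × 2.087 = 14.3 V

14.3 V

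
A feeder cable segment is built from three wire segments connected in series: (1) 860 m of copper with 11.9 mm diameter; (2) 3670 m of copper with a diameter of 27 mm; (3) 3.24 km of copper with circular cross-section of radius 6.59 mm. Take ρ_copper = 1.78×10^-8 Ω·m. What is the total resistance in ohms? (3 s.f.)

0.674 Ω

Seg 1: A = π(d/2)² = π(5.9500e-03 m)² = 1.112e-04 m²
R_1 = (1.78×10^-8)(860)/(1.112e-04) = 0.1376 Ω
Seg 2: A = π(d/2)² = π(1.3500e-02 m)² = 5.726e-04 m²
R_2 = (1.78×10^-8)(3670)/(5.726e-04) = 0.1141 Ω
Seg 3: A = πr² = π(6.5900e-03 m)² = 1.364e-04 m²
R_3 = (1.78×10^-8)(3240)/(1.364e-04) = 0.4227 Ω
R_total = R_1 + R_2 + R_3 = 0.674 Ω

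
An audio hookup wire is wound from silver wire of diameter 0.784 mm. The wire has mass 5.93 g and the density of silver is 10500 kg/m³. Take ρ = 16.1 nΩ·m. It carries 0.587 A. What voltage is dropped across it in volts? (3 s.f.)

0.0229 V

ρ = 16.1 nΩ·m = 1.61×10^-8 Ω·m
A = π(d/2)² = π(3.9200e-04 m)² = 4.8275e-07 m²
L = m/(density·A) = 0.00593/(10500×4.8275e-07) = 1.17 m
R = ρL/A = (1.61×10^-8)(1.17)/(4.8275e-07) = 0.03902 Ω
V = IR = 0.587 × 0.03902 = 0.0229 V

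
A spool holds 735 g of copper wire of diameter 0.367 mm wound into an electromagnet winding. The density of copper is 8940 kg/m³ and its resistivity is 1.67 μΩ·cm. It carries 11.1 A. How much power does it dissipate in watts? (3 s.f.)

ρ = 1.67 μΩ·cm = 1.67×10^-8 Ω·m
A = π(d/2)² = π(1.8350e-04 m)² = 1.0578e-07 m²
L = m/(density·A) = 0.735/(8940×1.0578e-07) = 777.2 m
R = ρL/A = (1.67×10^-8)(777.2)/(1.0578e-07) = 122.7 Ω
P = I²R = (11.1)² × 122.7 = 15100 W

15100 W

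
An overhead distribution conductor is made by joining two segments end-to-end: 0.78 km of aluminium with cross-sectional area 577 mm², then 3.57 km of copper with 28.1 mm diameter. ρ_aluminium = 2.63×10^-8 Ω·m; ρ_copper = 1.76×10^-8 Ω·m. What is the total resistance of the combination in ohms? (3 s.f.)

Segment 1: A = 577 mm² = 5.770e-04 m²
R₁ = ρL/A = (2.63×10^-8)(780)/(5.770e-04) = 0.03555 Ω
Segment 2: A = π(d/2)² = π(1.4050e-02 m)² = 6.202e-04 m²
R₂ = (1.76×10^-8)(3570)/(6.202e-04) = 0.1013 Ω
R = R₁ + R₂ = 0.137 Ω

0.137 Ω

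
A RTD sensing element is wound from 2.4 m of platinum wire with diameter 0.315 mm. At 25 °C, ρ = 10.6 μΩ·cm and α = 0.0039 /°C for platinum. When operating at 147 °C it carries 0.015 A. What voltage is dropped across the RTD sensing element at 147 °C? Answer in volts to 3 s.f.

0.0723 V

ρ = 10.6 μΩ·cm = 1.06×10^-7 Ω·m
A = π(d/2)² = π(1.5750e-04 m)² = 7.793e-08 m²
R₍25₎ = ρL/A = (1.06×10^-7)(2.4)/(7.793e-08) = 3.264 Ω
R₍147₎ = R₍25₎(1 + αΔT) = 3.264 × (1 + 0.0039×122) = 4.818 Ω
V = IR = 0.015 × 4.818 = 0.0723 V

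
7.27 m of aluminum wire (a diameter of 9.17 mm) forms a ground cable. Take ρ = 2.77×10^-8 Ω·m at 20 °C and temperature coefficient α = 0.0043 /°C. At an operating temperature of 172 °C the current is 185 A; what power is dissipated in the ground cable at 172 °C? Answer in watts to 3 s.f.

173 W

A = π(d/2)² = π(4.5850e-03 m)² = 6.604e-05 m²
R₍20₎ = ρL/A = (2.77×10^-8)(7.27)/(6.604e-05) = 0.003049 Ω
R₍172₎ = R₍20₎(1 + αΔT) = 0.003049 × (1 + 0.0043×152) = 0.005042 Ω
P = I²R = (185)² × 0.005042 = 173 W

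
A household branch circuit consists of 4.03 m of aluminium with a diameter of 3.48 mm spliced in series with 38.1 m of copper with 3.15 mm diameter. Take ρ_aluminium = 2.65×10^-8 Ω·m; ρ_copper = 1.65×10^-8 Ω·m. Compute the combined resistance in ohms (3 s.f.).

0.0919 Ω

Segment 1: A = π(d/2)² = π(1.7400e-03 m)² = 9.511e-06 m²
R₁ = ρL/A = (2.65×10^-8)(4.03)/(9.511e-06) = 0.01123 Ω
Segment 2: A = π(d/2)² = π(1.5750e-03 m)² = 7.793e-06 m²
R₂ = (1.65×10^-8)(38.1)/(7.793e-06) = 0.08067 Ω
R = R₁ + R₂ = 0.0919 Ω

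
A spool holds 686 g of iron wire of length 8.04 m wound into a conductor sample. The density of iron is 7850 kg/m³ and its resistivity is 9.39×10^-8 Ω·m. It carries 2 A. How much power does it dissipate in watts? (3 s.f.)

0.278 W

A = m/(density·L) = 0.686/(7850×8.04) = 1.0869e-05 m²
R = ρL/A = (9.39×10^-8)(8.04)/(1.0869e-05) = 0.06946 Ω
P = I²R = (2)² × 0.06946 = 0.278 W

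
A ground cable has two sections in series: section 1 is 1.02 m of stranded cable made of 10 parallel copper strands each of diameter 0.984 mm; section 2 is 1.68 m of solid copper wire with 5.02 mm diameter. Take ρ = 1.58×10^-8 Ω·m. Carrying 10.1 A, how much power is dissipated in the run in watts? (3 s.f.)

Section 1: A_strand = π(4.9200e-04)² = 7.605e-07 m²; R₁ = ρL/(N·A_s) = (1.58×10^-8)(1.02)/(10×7.605e-07) = 0.002119 Ω
Section 2: A = π(d/2)² = π(2.5100e-03 m)² = 1.979e-05 m²
R₂ = (1.58×10^-8)(1.68)/(1.979e-05) = 0.001341 Ω
R = R₁ + R₂ = 0.00346 Ω
P = I²R = (10.1)² × 0.00346 = 0.353 W

0.353 W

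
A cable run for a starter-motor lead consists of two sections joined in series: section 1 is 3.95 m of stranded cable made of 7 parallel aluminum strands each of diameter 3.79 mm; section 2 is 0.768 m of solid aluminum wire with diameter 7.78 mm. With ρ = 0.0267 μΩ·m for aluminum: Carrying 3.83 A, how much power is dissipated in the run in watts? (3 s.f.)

ρ = 0.0267 μΩ·m = 2.67×10^-8 Ω·m
Section 1: A_strand = π(1.8950e-03)² = 1.128e-05 m²; R₁ = ρL/(N·A_s) = (2.67×10^-8)(3.95)/(7×1.128e-05) = 0.001335 Ω
Section 2: A = π(d/2)² = π(3.8900e-03 m)² = 4.754e-05 m²
R₂ = (2.67×10^-8)(0.768)/(4.754e-05) = 4.313×10^-4 Ω
R = R₁ + R₂ = 0.001767 Ω
P = I²R = (3.83)² × 0.001767 = 0.0259 W

0.0259 W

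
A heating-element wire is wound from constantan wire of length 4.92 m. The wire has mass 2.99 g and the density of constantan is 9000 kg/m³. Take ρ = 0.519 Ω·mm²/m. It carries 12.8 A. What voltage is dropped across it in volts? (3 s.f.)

484 V

ρ = 0.519 Ω·mm²/m = 5.19×10^-7 Ω·m
A = m/(density·L) = 0.00299/(9000×4.92) = 6.7525e-08 m²
R = ρL/A = (5.19×10^-7)(4.92)/(6.7525e-08) = 37.82 Ω
V = IR = 12.8 × 37.82 = 484 V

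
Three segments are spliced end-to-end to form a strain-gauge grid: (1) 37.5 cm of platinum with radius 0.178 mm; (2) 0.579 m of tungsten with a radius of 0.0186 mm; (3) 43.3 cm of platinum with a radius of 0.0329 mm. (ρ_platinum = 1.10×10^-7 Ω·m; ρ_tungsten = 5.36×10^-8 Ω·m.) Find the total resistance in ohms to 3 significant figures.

43.0 Ω

Seg 1: A = πr² = π(1.7800e-04 m)² = 9.954e-08 m²
R_1 = (1.10×10^-7)(0.375)/(9.954e-08) = 0.4144 Ω
Seg 2: A = πr² = π(1.8600e-05 m)² = 1.087e-09 m²
R_2 = (5.36×10^-8)(0.579)/(1.087e-09) = 28.55 Ω
Seg 3: A = πr² = π(3.2900e-05 m)² = 3.400e-09 m²
R_3 = (1.10×10^-7)(0.433)/(3.400e-09) = 14.01 Ω
R_total = R_1 + R_2 + R_3 = 43.0 Ω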